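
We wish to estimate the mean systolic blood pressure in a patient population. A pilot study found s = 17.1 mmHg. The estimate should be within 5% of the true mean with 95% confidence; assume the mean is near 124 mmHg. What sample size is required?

For a mean, the margin of error is E = z·σ/√n, so n = (zσ/E)².
At 95% confidence, z = 1.960.
E = 5% of 124 = 6.2 mmHg.
n = (1.960 × 17.1 / 6.2)² = 29.22
Round up: n = 30.

n = 30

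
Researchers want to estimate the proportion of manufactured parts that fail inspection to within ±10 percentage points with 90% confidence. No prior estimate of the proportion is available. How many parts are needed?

68

For a proportion with margin E = 0.1 at 90% confidence, z = 1.645.
With no prior estimate, use p = 0.5, which maximizes p(1−p) at 0.25.
n = 0.25 × (z/E)² = 0.25 × (1.645/0.1)² = 67.65
Round up: n = 68.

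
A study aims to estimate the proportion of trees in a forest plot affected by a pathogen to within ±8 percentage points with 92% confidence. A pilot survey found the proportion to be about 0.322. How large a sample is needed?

105

For a proportion with margin E = 0.08 at 92% confidence, z = 1.751.
n = p̂(1−p̂)(z/E)² = 0.322 × 0.678 × (1.751/0.08)² = 104.59
Round up: n = 105.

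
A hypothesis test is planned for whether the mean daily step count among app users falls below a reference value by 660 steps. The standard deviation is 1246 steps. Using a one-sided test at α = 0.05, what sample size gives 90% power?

For a one-sample z-test, n = ((z_α + z_β)·σ/δ)².
z_α = 1.645 (one-sided α = 0.05); z_β = 1.282 (power 90% → β = 0.1).
n = (2.927 × 1246 / 660)² = 30.53
Round up: n = 31.

31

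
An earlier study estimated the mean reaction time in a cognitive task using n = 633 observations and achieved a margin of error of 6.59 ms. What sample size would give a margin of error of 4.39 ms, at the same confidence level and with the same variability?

1427

Margin of error scales as 1/√n, so n₂ = n₁·(E₁/E₂)².
n₂ = 633 × (6.59/4.39)² = 633 × 2.253 = 1426.15
Round up: n₂ = 1427.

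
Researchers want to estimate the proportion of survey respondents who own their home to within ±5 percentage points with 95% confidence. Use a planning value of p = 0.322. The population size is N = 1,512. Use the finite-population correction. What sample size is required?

n = 275

For a proportion with margin E = 0.05 at 95% confidence, z = 1.960.
n = p̂(1−p̂)(z/E)² = 0.322 × 0.678 × (1.960/0.05)² = 335.47 — call this n₀.
Finite-population correction with N = 1,512: n = n₀ / (1 + (n₀−1)/N) = 335.47 / 1.221 = 274.75
Round up: n = 275.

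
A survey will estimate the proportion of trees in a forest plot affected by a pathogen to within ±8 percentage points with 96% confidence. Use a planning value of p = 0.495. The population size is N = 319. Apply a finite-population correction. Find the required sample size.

n = 109

For a proportion with margin E = 0.08 at 96% confidence, z = 2.054.
n = p̂(1−p̂)(z/E)² = 0.495 × 0.505 × (2.054/0.08)² = 164.78 — call this n₀.
Finite-population correction with N = 319: n = n₀ / (1 + (n₀−1)/N) = 164.78 / 1.513 = 108.91
Round up: n = 109.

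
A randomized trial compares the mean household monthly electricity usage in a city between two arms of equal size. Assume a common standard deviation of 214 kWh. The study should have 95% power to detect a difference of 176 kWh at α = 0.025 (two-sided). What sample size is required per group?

For two equal groups, n per group = 2·((z_{α/2} + z_β)·σ/δ)².
z_{α/2} = 2.241; z_β = 1.645 (power 95%).
n = 2 × (3.886 × 214 / 176)² = 2 × 22.33 = 44.66
Round up: n = 45 per group.

45 per group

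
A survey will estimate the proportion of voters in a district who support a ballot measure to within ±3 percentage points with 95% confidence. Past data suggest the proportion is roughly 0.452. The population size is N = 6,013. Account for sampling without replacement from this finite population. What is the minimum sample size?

900

For a proportion with margin E = 0.03 at 95% confidence, z = 1.960.
n = p̂(1−p̂)(z/E)² = 0.452 × 0.548 × (1.960/0.03)² = 1057.28 — call this n₀.
Finite-population correction with N = 6,013: n = n₀ / (1 + (n₀−1)/N) = 1057.28 / 1.176 = 899.05
Round up: n = 900.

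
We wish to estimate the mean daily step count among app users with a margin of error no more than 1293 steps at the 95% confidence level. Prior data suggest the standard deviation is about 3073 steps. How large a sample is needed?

22

For a mean, the margin of error is E = z·σ/√n, so n = (zσ/E)².
At 95% confidence, z = 1.960.
n = (1.960 × 3073 / 1293)² = 21.70
Round up: n = 22.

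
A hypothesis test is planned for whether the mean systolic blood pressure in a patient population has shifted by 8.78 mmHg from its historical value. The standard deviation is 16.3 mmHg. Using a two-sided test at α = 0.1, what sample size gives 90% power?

For a one-sample z-test, n = ((z_{α/2} + z_β)·σ/δ)².
z_{α/2} = 1.645 (two-sided α = 0.1); z_β = 1.282 (power 90% → β = 0.1).
n = (2.927 × 16.3 / 8.78)² = 29.53
Round up: n = 30.

n = 30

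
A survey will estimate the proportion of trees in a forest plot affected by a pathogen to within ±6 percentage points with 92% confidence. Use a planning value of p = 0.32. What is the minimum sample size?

186

For a proportion with margin E = 0.06 at 92% confidence, z = 1.751.
n = p̂(1−p̂)(z/E)² = 0.32 × 0.68 × (1.751/0.06)² = 185.32
Round up: n = 186.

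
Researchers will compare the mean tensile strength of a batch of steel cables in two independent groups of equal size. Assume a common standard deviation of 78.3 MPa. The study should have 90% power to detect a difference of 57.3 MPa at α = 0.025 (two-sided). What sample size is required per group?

For two equal groups, n per group = 2·((z_{α/2} + z_β)·σ/δ)².
z_{α/2} = 2.241; z_β = 1.282 (power 90%).
n = 2 × (3.523 × 78.3 / 57.3)² = 2 × 23.18 = 46.36
Round up: n = 47 per group.

47 per group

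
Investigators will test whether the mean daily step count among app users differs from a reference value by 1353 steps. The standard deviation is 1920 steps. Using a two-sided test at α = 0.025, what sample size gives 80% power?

For a one-sample z-test, n = ((z_{α/2} + z_β)·σ/δ)².
z_{α/2} = 2.241 (two-sided α = 0.025); z_β = 0.842 (power 80% → β = 0.2).
n = (3.083 × 1920 / 1353)² = 19.14
Round up: n = 20.

20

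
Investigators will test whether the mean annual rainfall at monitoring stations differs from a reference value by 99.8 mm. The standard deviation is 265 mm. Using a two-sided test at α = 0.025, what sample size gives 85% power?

For a one-sample z-test, n = ((z_{α/2} + z_β)·σ/δ)².
z_{α/2} = 2.241 (two-sided α = 0.025); z_β = 1.036 (power 85% → β = 0.15).
n = (3.277 × 265 / 99.8)² = 75.72
Round up: n = 76.

76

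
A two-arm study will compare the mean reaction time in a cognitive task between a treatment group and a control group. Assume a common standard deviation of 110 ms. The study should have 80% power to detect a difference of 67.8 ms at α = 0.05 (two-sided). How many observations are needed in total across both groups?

84 total

For two equal groups, n per group = 2·((z_{α/2} + z_β)·σ/δ)².
z_{α/2} = 1.960; z_β = 0.842 (power 80%).
n = 2 × (2.802 × 110 / 67.8)² = 2 × 20.67 = 41.34
Round up: n = 42 per group.
Total across both groups: 2 × 42 = 84.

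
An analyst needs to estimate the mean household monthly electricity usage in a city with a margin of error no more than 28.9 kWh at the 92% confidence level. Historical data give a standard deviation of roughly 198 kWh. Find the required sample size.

144

For a mean, the margin of error is E = z·σ/√n, so n = (zσ/E)².
At 92% confidence, z = 1.751.
n = (1.751 × 198 / 28.9)² = 143.92
Round up: n = 144.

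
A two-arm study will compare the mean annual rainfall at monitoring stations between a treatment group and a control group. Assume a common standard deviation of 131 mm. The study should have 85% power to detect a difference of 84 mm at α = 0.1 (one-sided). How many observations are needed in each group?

For two equal groups, n per group = 2·((z_α + z_β)·σ/δ)².
z_α = 1.282; z_β = 1.036 (power 85%).
n = 2 × (2.318 × 131 / 84)² = 2 × 13.07 = 26.14
Round up: n = 27 per group.

27 per group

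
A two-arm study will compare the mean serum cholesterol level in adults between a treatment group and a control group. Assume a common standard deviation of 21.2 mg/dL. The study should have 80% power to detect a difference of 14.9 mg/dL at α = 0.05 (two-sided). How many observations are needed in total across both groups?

64 total

For two equal groups, n per group = 2·((z_{α/2} + z_β)·σ/δ)².
z_{α/2} = 1.960; z_β = 0.842 (power 80%).
n = 2 × (2.802 × 21.2 / 14.9)² = 2 × 15.89 = 31.78
Round up: n = 32 per group.
Total across both groups: 2 × 32 = 64.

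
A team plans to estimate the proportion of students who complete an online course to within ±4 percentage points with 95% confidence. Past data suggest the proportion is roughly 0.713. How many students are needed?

For a proportion with margin E = 0.04 at 95% confidence, z = 1.960.
n = p̂(1−p̂)(z/E)² = 0.713 × 0.287 × (1.960/0.04)² = 491.32
Round up: n = 492.

492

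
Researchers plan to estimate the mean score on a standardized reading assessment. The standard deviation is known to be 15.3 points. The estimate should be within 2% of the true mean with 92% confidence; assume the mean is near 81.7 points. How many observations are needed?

269

For a mean, the margin of error is E = z·σ/√n, so n = (zσ/E)².
At 92% confidence, z = 1.751.
E = 2% of 81.7 = 1.634 points.
n = (1.751 × 15.3 / 1.634)² = 268.81
Round up: n = 269.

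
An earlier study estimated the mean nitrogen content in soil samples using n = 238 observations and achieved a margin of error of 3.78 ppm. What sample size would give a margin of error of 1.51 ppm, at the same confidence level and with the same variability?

Margin of error scales as 1/√n, so n₂ = n₁·(E₁/E₂)².
n₂ = 238 × (3.78/1.51)² = 238 × 6.267 = 1491.55
Round up: n₂ = 1492.

1492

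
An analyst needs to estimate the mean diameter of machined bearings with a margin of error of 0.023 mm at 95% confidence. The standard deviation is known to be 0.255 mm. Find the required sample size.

473

For a mean, the margin of error is E = z·σ/√n, so n = (zσ/E)².
At 95% confidence, z = 1.960.
n = (1.960 × 0.255 / 0.023)² = 472.21
Round up: n = 473.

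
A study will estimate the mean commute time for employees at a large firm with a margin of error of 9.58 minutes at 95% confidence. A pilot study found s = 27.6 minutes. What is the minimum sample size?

n = 32

For a mean, the margin of error is E = z·σ/√n, so n = (zσ/E)².
At 95% confidence, z = 1.960.
n = (1.960 × 27.6 / 9.58)² = 31.89
Round up: n = 32.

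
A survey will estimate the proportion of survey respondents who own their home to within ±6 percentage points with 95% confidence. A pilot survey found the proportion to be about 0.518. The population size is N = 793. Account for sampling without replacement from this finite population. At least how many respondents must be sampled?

n = 200

For a proportion with margin E = 0.06 at 95% confidence, z = 1.960.
n = p̂(1−p̂)(z/E)² = 0.518 × 0.482 × (1.960/0.06)² = 266.43 — call this n₀.
Finite-population correction with N = 793: n = n₀ / (1 + (n₀−1)/N) = 266.43 / 1.335 = 199.57
Round up: n = 200.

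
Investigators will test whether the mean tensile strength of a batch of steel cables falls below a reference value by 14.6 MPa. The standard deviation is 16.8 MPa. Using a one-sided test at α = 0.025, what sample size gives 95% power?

18

For a one-sample z-test, n = ((z_α + z_β)·σ/δ)².
z_α = 1.960 (one-sided α = 0.025); z_β = 1.645 (power 95% → β = 0.05).
n = (3.605 × 16.8 / 14.6)² = 17.21
Round up: n = 18.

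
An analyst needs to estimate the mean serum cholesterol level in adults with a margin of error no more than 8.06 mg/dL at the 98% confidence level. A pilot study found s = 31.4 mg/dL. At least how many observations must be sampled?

n = 83

For a mean, the margin of error is E = z·σ/√n, so n = (zσ/E)².
At 98% confidence, z = 2.326.
n = (2.326 × 31.4 / 8.06)² = 82.11
Round up: n = 83.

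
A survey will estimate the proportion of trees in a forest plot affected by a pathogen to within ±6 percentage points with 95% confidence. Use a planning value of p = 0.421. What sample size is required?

261

For a proportion with margin E = 0.06 at 95% confidence, z = 1.960.
n = p̂(1−p̂)(z/E)² = 0.421 × 0.579 × (1.960/0.06)² = 260.12
Round up: n = 261.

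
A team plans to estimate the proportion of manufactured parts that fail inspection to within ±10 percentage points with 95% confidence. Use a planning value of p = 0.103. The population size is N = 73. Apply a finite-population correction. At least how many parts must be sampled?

For a proportion with margin E = 0.1 at 95% confidence, z = 1.960.
n = p̂(1−p̂)(z/E)² = 0.103 × 0.897 × (1.960/0.1)² = 35.49 — call this n₀.
Finite-population correction with N = 73: n = n₀ / (1 + (n₀−1)/N) = 35.49 / 1.472 = 24.11
Round up: n = 25.

25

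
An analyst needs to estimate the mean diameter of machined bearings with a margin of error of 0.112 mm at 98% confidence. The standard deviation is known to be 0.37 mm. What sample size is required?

For a mean, the margin of error is E = z·σ/√n, so n = (zσ/E)².
At 98% confidence, z = 2.326.
n = (2.326 × 0.37 / 0.112)² = 59.05
Round up: n = 60.

n = 60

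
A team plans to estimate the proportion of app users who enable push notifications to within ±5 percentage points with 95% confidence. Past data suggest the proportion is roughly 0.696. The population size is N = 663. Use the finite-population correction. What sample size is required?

n = 219

For a proportion with margin E = 0.05 at 95% confidence, z = 1.960.
n = p̂(1−p̂)(z/E)² = 0.696 × 0.304 × (1.960/0.05)² = 325.13 — call this n₀.
Finite-population correction with N = 663: n = n₀ / (1 + (n₀−1)/N) = 325.13 / 1.489 = 218.35
Round up: n = 219.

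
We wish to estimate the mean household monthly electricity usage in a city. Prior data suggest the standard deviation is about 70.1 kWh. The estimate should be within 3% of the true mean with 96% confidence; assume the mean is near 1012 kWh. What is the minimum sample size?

n = 23

For a mean, the margin of error is E = z·σ/√n, so n = (zσ/E)².
At 96% confidence, z = 2.054.
E = 3% of 1012 = 30.36 kWh.
n = (2.054 × 70.1 / 30.36)² = 22.49
Round up: n = 23.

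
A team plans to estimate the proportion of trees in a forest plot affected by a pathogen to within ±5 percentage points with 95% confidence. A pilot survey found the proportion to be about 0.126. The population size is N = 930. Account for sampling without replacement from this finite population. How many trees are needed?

n = 144

For a proportion with margin E = 0.05 at 95% confidence, z = 1.960.
n = p̂(1−p̂)(z/E)² = 0.126 × 0.874 × (1.960/0.05)² = 169.22 — call this n₀.
Finite-population correction with N = 930: n = n₀ / (1 + (n₀−1)/N) = 169.22 / 1.181 = 143.29
Round up: n = 144.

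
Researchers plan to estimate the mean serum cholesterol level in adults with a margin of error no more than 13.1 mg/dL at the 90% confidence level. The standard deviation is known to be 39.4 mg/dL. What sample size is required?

25

For a mean, the margin of error is E = z·σ/√n, so n = (zσ/E)².
At 90% confidence, z = 1.645.
n = (1.645 × 39.4 / 13.1)² = 24.48
Round up: n = 25.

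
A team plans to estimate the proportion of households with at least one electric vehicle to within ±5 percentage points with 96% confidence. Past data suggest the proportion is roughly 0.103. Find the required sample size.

156

For a proportion with margin E = 0.05 at 96% confidence, z = 2.054.
n = p̂(1−p̂)(z/E)² = 0.103 × 0.897 × (2.054/0.05)² = 155.92
Round up: n = 156.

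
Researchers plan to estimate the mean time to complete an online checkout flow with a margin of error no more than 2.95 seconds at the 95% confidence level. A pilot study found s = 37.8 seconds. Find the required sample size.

For a mean, the margin of error is E = z·σ/√n, so n = (zσ/E)².
At 95% confidence, z = 1.960.
n = (1.960 × 37.8 / 2.95)² = 630.74
Round up: n = 631.

n = 631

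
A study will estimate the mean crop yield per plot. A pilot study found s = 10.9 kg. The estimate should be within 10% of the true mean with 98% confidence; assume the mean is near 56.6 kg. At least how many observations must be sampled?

For a mean, the margin of error is E = z·σ/√n, so n = (zσ/E)².
At 98% confidence, z = 2.326.
E = 10% of 56.6 = 5.66 kg.
n = (2.326 × 10.9 / 5.66)² = 20.07
Round up: n = 21.

n = 21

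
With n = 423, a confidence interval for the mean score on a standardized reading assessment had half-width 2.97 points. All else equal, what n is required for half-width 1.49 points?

1681

Margin of error scales as 1/√n, so n₂ = n₁·(E₁/E₂)².
n₂ = 423 × (2.97/1.49)² = 423 × 3.973 = 1680.58
Round up: n₂ = 1681.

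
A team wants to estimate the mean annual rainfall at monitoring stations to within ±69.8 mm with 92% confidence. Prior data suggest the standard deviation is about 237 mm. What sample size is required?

36

For a mean, the margin of error is E = z·σ/√n, so n = (zσ/E)².
At 92% confidence, z = 1.751.
n = (1.751 × 237 / 69.8)² = 35.35
Round up: n = 36.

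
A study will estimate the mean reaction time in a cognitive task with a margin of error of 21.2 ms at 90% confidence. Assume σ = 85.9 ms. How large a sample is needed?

For a mean, the margin of error is E = z·σ/√n, so n = (zσ/E)².
At 90% confidence, z = 1.645.
n = (1.645 × 85.9 / 21.2)² = 44.43
Round up: n = 45.

45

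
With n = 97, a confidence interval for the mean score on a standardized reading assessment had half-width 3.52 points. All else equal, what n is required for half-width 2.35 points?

218

Margin of error scales as 1/√n, so n₂ = n₁·(E₁/E₂)².
n₂ = 97 × (3.52/2.35)² = 97 × 2.244 = 217.67
Round up: n₂ = 218.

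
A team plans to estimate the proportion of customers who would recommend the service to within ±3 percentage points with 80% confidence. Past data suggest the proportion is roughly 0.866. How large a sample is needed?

n = 212

For a proportion with margin E = 0.03 at 80% confidence, z = 1.282.
n = p̂(1−p̂)(z/E)² = 0.866 × 0.134 × (1.282/0.03)² = 211.91
Round up: n = 212.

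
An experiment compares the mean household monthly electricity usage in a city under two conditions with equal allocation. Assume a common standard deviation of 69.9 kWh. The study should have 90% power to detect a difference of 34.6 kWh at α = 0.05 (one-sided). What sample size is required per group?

70 per group

For two equal groups, n per group = 2·((z_α + z_β)·σ/δ)².
z_α = 1.645; z_β = 1.282 (power 90%).
n = 2 × (2.927 × 69.9 / 34.6)² = 2 × 34.97 = 69.94
Round up: n = 70 per group.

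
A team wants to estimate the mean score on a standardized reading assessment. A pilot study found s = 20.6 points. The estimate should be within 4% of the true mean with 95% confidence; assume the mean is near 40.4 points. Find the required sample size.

625

For a mean, the margin of error is E = z·σ/√n, so n = (zσ/E)².
At 95% confidence, z = 1.960.
E = 4% of 40.4 = 1.616 points.
n = (1.960 × 20.6 / 1.616)² = 624.26
Round up: n = 625.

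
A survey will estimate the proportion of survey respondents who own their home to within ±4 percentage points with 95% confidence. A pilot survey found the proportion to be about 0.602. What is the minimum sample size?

For a proportion with margin E = 0.04 at 95% confidence, z = 1.960.
n = p̂(1−p̂)(z/E)² = 0.602 × 0.398 × (1.960/0.04)² = 575.27
Round up: n = 576.

n = 576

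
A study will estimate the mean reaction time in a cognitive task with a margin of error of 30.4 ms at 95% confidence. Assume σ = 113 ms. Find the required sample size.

For a mean, the margin of error is E = z·σ/√n, so n = (zσ/E)².
At 95% confidence, z = 1.960.
n = (1.960 × 113 / 30.4)² = 53.08
Round up: n = 54.

54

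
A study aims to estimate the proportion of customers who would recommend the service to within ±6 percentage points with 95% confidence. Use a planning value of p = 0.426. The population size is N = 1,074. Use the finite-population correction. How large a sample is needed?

For a proportion with margin E = 0.06 at 95% confidence, z = 1.960.
n = p̂(1−p̂)(z/E)² = 0.426 × 0.574 × (1.960/0.06)² = 260.93 — call this n₀.
Finite-population correction with N = 1,074: n = n₀ / (1 + (n₀−1)/N) = 260.93 / 1.242 = 210.09
Round up: n = 211.

n = 211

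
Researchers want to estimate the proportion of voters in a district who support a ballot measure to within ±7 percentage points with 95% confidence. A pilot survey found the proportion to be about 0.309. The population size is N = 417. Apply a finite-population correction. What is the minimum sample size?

For a proportion with margin E = 0.07 at 95% confidence, z = 1.960.
n = p̂(1−p̂)(z/E)² = 0.309 × 0.691 × (1.960/0.07)² = 167.40 — call this n₀.
Finite-population correction with N = 417: n = n₀ / (1 + (n₀−1)/N) = 167.40 / 1.399 = 119.66
Round up: n = 120.

n = 120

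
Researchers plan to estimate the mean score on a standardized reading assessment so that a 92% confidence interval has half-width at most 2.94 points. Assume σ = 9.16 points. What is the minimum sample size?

For a mean, the margin of error is E = z·σ/√n, so n = (zσ/E)².
At 92% confidence, z = 1.751.
n = (1.751 × 9.16 / 2.94)² = 29.76
Round up: n = 30.

30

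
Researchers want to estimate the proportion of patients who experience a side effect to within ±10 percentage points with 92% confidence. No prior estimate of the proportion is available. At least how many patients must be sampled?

For a proportion with margin E = 0.1 at 92% confidence, z = 1.751.
With no prior estimate, use p = 0.5, which maximizes p(1−p) at 0.25.
n = 0.25 × (z/E)² = 0.25 × (1.751/0.1)² = 76.65
Round up: n = 77.

77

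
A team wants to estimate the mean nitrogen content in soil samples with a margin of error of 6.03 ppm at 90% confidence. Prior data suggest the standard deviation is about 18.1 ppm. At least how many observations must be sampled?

25

For a mean, the margin of error is E = z·σ/√n, so n = (zσ/E)².
At 90% confidence, z = 1.645.
n = (1.645 × 18.1 / 6.03)² = 24.38
Round up: n = 25.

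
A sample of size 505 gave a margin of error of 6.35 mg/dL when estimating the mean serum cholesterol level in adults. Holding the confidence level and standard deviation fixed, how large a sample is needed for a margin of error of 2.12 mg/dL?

4531

Margin of error scales as 1/√n, so n₂ = n₁·(E₁/E₂)².
n₂ = 505 × (6.35/2.12)² = 505 × 8.972 = 4530.86
Round up: n₂ = 4531.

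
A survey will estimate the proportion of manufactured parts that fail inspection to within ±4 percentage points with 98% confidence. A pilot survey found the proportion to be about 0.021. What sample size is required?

n = 70

For a proportion with margin E = 0.04 at 98% confidence, z = 2.326.
n = p̂(1−p̂)(z/E)² = 0.021 × 0.979 × (2.326/0.04)² = 69.52
Round up: n = 70.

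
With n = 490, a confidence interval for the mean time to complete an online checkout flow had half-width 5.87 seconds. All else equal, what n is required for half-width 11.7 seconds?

Margin of error scales as 1/√n, so n₂ = n₁·(E₁/E₂)².
n₂ = 490 × (5.87/11.7)² = 490 × 0.2517 = 123.33
Round up: n₂ = 124.

124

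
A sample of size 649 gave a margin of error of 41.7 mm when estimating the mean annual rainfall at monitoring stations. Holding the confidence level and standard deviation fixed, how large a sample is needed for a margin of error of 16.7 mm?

Margin of error scales as 1/√n, so n₂ = n₁·(E₁/E₂)².
n₂ = 649 × (41.7/16.7)² = 649 × 6.235 = 4046.52
Round up: n₂ = 4047.

n = 4047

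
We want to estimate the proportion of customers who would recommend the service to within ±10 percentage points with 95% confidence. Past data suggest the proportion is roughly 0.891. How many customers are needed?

38

For a proportion with margin E = 0.1 at 95% confidence, z = 1.960.
n = p̂(1−p̂)(z/E)² = 0.891 × 0.109 × (1.960/0.1)² = 37.31
Round up: n = 38.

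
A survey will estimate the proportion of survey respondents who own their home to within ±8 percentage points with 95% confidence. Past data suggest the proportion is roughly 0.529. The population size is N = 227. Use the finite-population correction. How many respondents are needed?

For a proportion with margin E = 0.08 at 95% confidence, z = 1.960.
n = p̂(1−p̂)(z/E)² = 0.529 × 0.471 × (1.960/0.08)² = 149.56 — call this n₀.
Finite-population correction with N = 227: n = n₀ / (1 + (n₀−1)/N) = 149.56 / 1.654 = 90.42
Round up: n = 91.

91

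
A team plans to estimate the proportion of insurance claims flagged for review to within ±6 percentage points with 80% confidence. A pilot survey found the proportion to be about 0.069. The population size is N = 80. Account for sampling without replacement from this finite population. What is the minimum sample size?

n = 22

For a proportion with margin E = 0.06 at 80% confidence, z = 1.282.
n = p̂(1−p̂)(z/E)² = 0.069 × 0.931 × (1.282/0.06)² = 29.33 — call this n₀.
Finite-population correction with N = 80: n = n₀ / (1 + (n₀−1)/N) = 29.33 / 1.354 = 21.66
Round up: n = 22.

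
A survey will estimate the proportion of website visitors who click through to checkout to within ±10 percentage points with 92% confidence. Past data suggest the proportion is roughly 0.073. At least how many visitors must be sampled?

21

For a proportion with margin E = 0.1 at 92% confidence, z = 1.751.
n = p̂(1−p̂)(z/E)² = 0.073 × 0.927 × (1.751/0.1)² = 20.75
Round up: n = 21.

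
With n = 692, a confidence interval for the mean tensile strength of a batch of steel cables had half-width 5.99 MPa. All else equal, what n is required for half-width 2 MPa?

Margin of error scales as 1/√n, so n₂ = n₁·(E₁/E₂)².
n₂ = 692 × (5.99/2)² = 692 × 8.97 = 6207.24
Round up: n₂ = 6208.

6208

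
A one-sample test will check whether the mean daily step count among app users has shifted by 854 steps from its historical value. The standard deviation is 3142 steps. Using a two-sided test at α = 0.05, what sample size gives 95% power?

For a one-sample z-test, n = ((z_{α/2} + z_β)·σ/δ)².
z_{α/2} = 1.960 (two-sided α = 0.05); z_β = 1.645 (power 95% → β = 0.05).
n = (3.605 × 3142 / 854)² = 175.92
Round up: n = 176.

n = 176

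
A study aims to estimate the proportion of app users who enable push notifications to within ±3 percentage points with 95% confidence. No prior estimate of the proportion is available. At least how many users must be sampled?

For a proportion with margin E = 0.03 at 95% confidence, z = 1.960.
With no prior estimate, use p = 0.5, which maximizes p(1−p) at 0.25.
n = 0.25 × (z/E)² = 0.25 × (1.960/0.03)² = 1067.11
Round up: n = 1068.

1068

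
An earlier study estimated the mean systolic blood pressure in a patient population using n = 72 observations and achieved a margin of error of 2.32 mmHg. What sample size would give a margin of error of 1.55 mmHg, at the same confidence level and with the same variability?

n = 162

Margin of error scales as 1/√n, so n₂ = n₁·(E₁/E₂)².
n₂ = 72 × (2.32/1.55)² = 72 × 2.24 = 161.28
Round up: n₂ = 162.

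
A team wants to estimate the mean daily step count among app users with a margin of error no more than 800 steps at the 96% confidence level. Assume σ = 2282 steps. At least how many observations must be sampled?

For a mean, the margin of error is E = z·σ/√n, so n = (zσ/E)².
At 96% confidence, z = 2.054.
n = (2.054 × 2282 / 800)² = 34.33
Round up: n = 35.

35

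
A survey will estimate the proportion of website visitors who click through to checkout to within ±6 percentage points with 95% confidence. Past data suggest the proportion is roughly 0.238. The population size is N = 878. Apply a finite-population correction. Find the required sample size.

n = 159

For a proportion with margin E = 0.06 at 95% confidence, z = 1.960.
n = p̂(1−p̂)(z/E)² = 0.238 × 0.762 × (1.960/0.06)² = 193.53 — call this n₀.
Finite-population correction with N = 878: n = n₀ / (1 + (n₀−1)/N) = 193.53 / 1.219 = 158.76
Round up: n = 159.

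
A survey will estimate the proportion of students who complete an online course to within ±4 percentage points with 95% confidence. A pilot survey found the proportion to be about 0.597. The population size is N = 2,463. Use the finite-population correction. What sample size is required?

469

For a proportion with margin E = 0.04 at 95% confidence, z = 1.960.
n = p̂(1−p̂)(z/E)² = 0.597 × 0.403 × (1.960/0.04)² = 577.66 — call this n₀.
Finite-population correction with N = 2,463: n = n₀ / (1 + (n₀−1)/N) = 577.66 / 1.234 = 468.12
Round up: n = 469.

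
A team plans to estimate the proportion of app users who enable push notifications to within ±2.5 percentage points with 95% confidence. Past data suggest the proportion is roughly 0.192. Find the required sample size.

For a proportion with margin E = 0.025 at 95% confidence, z = 1.960.
n = p̂(1−p̂)(z/E)² = 0.192 × 0.808 × (1.960/0.025)² = 953.55
Round up: n = 954.

954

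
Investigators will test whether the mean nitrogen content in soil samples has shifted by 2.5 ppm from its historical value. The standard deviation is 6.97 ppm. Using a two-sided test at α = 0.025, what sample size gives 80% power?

For a one-sample z-test, n = ((z_{α/2} + z_β)·σ/δ)².
z_{α/2} = 2.241 (two-sided α = 0.025); z_β = 0.842 (power 80% → β = 0.2).
n = (3.083 × 6.97 / 2.5)² = 73.88
Round up: n = 74.

n = 74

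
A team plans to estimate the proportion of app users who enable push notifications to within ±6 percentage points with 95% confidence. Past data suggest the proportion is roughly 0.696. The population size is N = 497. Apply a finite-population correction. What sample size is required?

156

For a proportion with margin E = 0.06 at 95% confidence, z = 1.960.
n = p̂(1−p̂)(z/E)² = 0.696 × 0.304 × (1.960/0.06)² = 225.78 — call this n₀.
Finite-population correction with N = 497: n = n₀ / (1 + (n₀−1)/N) = 225.78 / 1.452 = 155.50
Round up: n = 156.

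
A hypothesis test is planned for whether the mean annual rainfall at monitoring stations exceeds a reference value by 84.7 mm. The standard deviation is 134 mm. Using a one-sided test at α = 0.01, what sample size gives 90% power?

33

For a one-sample z-test, n = ((z_α + z_β)·σ/δ)².
z_α = 2.326 (one-sided α = 0.01); z_β = 1.282 (power 90% → β = 0.1).
n = (3.608 × 134 / 84.7)² = 32.58
Round up: n = 33.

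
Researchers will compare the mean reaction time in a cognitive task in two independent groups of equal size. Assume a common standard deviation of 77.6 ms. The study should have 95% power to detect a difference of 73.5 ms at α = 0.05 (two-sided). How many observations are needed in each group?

29 per group

For two equal groups, n per group = 2·((z_{α/2} + z_β)·σ/δ)².
z_{α/2} = 1.960; z_β = 1.645 (power 95%).
n = 2 × (3.605 × 77.6 / 73.5)² = 2 × 14.49 = 28.98
Round up: n = 29 per group.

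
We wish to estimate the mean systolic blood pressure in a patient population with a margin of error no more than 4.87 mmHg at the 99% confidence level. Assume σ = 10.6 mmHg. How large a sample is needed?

32

For a mean, the margin of error is E = z·σ/√n, so n = (zσ/E)².
At 99% confidence, z = 2.576.
n = (2.576 × 10.6 / 4.87)² = 31.44
Round up: n = 32.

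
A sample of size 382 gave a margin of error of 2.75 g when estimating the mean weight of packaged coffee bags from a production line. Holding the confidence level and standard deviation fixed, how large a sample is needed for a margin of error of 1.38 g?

Margin of error scales as 1/√n, so n₂ = n₁·(E₁/E₂)².
n₂ = 382 × (2.75/1.38)² = 382 × 3.971 = 1516.92
Round up: n₂ = 1517.

1517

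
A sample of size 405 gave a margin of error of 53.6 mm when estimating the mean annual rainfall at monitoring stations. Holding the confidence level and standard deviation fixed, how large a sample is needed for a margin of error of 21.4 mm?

n = 2541

Margin of error scales as 1/√n, so n₂ = n₁·(E₁/E₂)².
n₂ = 405 × (53.6/21.4)² = 405 × 6.273 = 2540.57
Round up: n₂ = 2541.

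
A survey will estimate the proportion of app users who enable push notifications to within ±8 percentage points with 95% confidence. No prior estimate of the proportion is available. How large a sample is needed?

For a proportion with margin E = 0.08 at 95% confidence, z = 1.960.
With no prior estimate, use p = 0.5, which maximizes p(1−p) at 0.25.
n = 0.25 × (z/E)² = 0.25 × (1.960/0.08)² = 150.06
Round up: n = 151.

151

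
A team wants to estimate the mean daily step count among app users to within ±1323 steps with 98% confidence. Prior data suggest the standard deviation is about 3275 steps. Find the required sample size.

34

For a mean, the margin of error is E = z·σ/√n, so n = (zσ/E)².
At 98% confidence, z = 2.326.
n = (2.326 × 3275 / 1323)² = 33.15
Round up: n = 34.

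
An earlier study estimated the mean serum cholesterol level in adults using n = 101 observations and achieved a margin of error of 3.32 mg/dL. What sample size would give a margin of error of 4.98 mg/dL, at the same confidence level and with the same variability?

Margin of error scales as 1/√n, so n₂ = n₁·(E₁/E₂)².
n₂ = 101 × (3.32/4.98)² = 101 × 0.4444 = 44.88
Round up: n₂ = 45.

45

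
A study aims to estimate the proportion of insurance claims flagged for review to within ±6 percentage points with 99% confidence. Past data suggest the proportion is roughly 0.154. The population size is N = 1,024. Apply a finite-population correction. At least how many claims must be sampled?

For a proportion with margin E = 0.06 at 99% confidence, z = 2.576.
n = p̂(1−p̂)(z/E)² = 0.154 × 0.846 × (2.576/0.06)² = 240.15 — call this n₀.
Finite-population correction with N = 1,024: n = n₀ / (1 + (n₀−1)/N) = 240.15 / 1.234 = 194.61
Round up: n = 195.

195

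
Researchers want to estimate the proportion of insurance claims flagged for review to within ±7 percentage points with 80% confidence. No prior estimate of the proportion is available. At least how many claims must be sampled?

84

For a proportion with margin E = 0.07 at 80% confidence, z = 1.282.
With no prior estimate, use p = 0.5, which maximizes p(1−p) at 0.25.
n = 0.25 × (z/E)² = 0.25 × (1.282/0.07)² = 83.85
Round up: n = 84.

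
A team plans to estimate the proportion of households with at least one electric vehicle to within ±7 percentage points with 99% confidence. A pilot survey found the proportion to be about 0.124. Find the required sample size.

For a proportion with margin E = 0.07 at 99% confidence, z = 2.576.
n = p̂(1−p̂)(z/E)² = 0.124 × 0.876 × (2.576/0.07)² = 147.10
Round up: n = 148.

n = 148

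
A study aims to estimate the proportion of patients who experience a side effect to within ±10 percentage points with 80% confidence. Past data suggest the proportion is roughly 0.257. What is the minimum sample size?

n = 32

For a proportion with margin E = 0.1 at 80% confidence, z = 1.282.
n = p̂(1−p̂)(z/E)² = 0.257 × 0.743 × (1.282/0.1)² = 31.38
Round up: n = 32.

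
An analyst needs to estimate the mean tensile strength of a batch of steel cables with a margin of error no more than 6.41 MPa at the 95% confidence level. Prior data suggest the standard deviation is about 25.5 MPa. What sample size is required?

n = 61

For a mean, the margin of error is E = z·σ/√n, so n = (zσ/E)².
At 95% confidence, z = 1.960.
n = (1.960 × 25.5 / 6.41)² = 60.80
Round up: n = 61.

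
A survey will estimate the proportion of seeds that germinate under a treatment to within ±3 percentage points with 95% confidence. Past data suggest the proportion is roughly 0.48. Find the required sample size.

1066

For a proportion with margin E = 0.03 at 95% confidence, z = 1.960.
n = p̂(1−p̂)(z/E)² = 0.48 × 0.52 × (1.960/0.03)² = 1065.40
Round up: n = 1066.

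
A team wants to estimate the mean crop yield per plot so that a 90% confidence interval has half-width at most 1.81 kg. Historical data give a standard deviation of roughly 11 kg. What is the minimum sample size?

n = 100

For a mean, the margin of error is E = z·σ/√n, so n = (zσ/E)².
At 90% confidence, z = 1.645.
n = (1.645 × 11 / 1.81)² = 99.94
Round up: n = 100.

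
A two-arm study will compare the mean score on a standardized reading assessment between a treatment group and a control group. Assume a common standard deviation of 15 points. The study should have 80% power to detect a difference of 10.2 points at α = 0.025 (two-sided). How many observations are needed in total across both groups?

For two equal groups, n per group = 2·((z_{α/2} + z_β)·σ/δ)².
z_{α/2} = 2.241; z_β = 0.842 (power 80%).
n = 2 × (3.083 × 15 / 10.2)² = 2 × 20.56 = 41.12
Round up: n = 42 per group.
Total across both groups: 2 × 42 = 84.

84 total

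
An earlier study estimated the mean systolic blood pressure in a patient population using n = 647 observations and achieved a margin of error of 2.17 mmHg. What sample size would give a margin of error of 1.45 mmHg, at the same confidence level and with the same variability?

Margin of error scales as 1/√n, so n₂ = n₁·(E₁/E₂)².
n₂ = 647 × (2.17/1.45)² = 647 × 2.24 = 1449.28
Round up: n₂ = 1450.

n = 1450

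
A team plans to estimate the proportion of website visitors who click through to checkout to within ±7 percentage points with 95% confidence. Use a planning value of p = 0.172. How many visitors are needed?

n = 112

For a proportion with margin E = 0.07 at 95% confidence, z = 1.960.
n = p̂(1−p̂)(z/E)² = 0.172 × 0.828 × (1.960/0.07)² = 111.65
Round up: n = 112.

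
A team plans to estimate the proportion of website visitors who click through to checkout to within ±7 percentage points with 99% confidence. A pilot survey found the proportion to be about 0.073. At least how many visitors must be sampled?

For a proportion with margin E = 0.07 at 99% confidence, z = 2.576.
n = p̂(1−p̂)(z/E)² = 0.073 × 0.927 × (2.576/0.07)² = 91.64
Round up: n = 92.

n = 92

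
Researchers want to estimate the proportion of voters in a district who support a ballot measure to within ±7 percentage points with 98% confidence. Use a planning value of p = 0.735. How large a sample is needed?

For a proportion with margin E = 0.07 at 98% confidence, z = 2.326.
n = p̂(1−p̂)(z/E)² = 0.735 × 0.265 × (2.326/0.07)² = 215.06
Round up: n = 216.

216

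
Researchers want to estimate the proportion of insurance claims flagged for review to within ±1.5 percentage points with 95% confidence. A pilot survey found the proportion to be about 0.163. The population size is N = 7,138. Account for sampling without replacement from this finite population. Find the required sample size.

n = 1757

For a proportion with margin E = 0.015 at 95% confidence, z = 1.960.
n = p̂(1−p̂)(z/E)² = 0.163 × 0.837 × (1.960/0.015)² = 2329.39 — call this n₀.
Finite-population correction with N = 7,138: n = n₀ / (1 + (n₀−1)/N) = 2329.39 / 1.326 = 1756.70
Round up: n = 1757.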